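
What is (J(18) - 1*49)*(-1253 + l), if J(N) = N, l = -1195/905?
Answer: 7037992/181 ≈ 38884.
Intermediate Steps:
l = -239/181 (l = -1195*1/905 = -239/181 ≈ -1.3204)
(J(18) - 1*49)*(-1253 + l) = (18 - 1*49)*(-1253 - 239/181) = (18 - 49)*(-227032/181) = -31*(-227032/181) = 7037992/181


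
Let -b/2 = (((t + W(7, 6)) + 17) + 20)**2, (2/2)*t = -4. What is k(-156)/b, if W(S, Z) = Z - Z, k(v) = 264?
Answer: -4/33 ≈ -0.12121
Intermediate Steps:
t = -4
W(S, Z) = 0
b = -2178 (b = -2*(((-4 + 0) + 17) + 20)**2 = -2*((-4 + 17) + 20)**2 = -2*(13 + 20)**2 = -2*33**2 = -2*1089 = -2178)
k(-156)/b = 264/(-2178) = 264*(-1/2178) = -4/33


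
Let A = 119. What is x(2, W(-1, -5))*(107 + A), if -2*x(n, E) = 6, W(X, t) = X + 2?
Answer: -678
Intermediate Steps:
W(X, t) = 2 + X
x(n, E) = -3 (x(n, E) = -½*6 = -3)
x(2, W(-1, -5))*(107 + A) = -3*(107 + 119) = -3*226 = -678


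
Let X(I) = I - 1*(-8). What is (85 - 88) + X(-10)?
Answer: -5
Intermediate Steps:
X(I) = 8 + I (X(I) = I + 8 = 8 + I)
(85 - 88) + X(-10) = (85 - 88) + (8 - 10) = -3 - 2 = -5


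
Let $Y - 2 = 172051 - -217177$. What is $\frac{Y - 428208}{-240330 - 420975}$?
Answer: $\frac{38978}{661305} \approx 0.058941$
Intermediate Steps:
$Y = 389230$ ($Y = 2 + \left(172051 - -217177\right) = 2 + \left(172051 + 217177\right) = 2 + 389228 = 389230$)
$\frac{Y - 428208}{-240330 - 420975} = \frac{389230 - 428208}{-240330 - 420975} = - \frac{38978}{-661305} = \left(-38978\right) \left(- \frac{1}{661305}\right) = \frac{38978}{661305}$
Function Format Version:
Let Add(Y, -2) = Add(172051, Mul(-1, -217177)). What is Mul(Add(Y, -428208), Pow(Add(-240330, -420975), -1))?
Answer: Rational(38978, 661305) ≈ 0.058941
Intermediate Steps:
Y = 389230 (Y = Add(2, Add(172051, Mul(-1, -217177))) = Add(2, Add(172051, 217177)) = Add(2, 389228) = 389230)
Mul(Add(Y, -428208), Pow(Add(-240330, -420975), -1)) = Mul(Add(389230, -428208), Pow(Add(-240330, -420975), -1)) = Mul(-38978, Pow(-661305, -1)) = Mul(-38978, Rational(-1, 661305)) = Rational(38978, 661305)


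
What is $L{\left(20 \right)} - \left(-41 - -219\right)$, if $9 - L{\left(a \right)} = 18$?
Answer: $-187$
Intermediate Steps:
$L{\left(a \right)} = -9$ ($L{\left(a \right)} = 9 - 18 = -9$)
$L{\left(20 \right)} - \left(-41 - -219\right) = -9 - \left(-41 - -219\right) = -9 - \left(-41 + 219\right) = -9 - 178 = -187$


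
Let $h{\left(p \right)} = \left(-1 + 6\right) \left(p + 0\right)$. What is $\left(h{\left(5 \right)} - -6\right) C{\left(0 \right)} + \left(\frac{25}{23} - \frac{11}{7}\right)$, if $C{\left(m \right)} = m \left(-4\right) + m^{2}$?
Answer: $- \frac{78}{161} \approx -0.48447$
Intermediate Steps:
$C{\left(m \right)} = m^{2} - 4 m$ ($C{\left(m \right)} = - 4 m + m^{2} = m^{2} - 4 m$)
$h{\left(p \right)} = 5 p$
$\left(h{\left(5 \right)} - -6\right) C{\left(0 \right)} + \left(\frac{25}{23} - \frac{11}{7}\right) = \left(5 \cdot 5 - -6\right) 0 \left(-4 + 0\right) + \left(\frac{25}{23} - \frac{11}{7}\right) = \left(25 + 6\right) 0 \left(-4\right) + \left(25 \cdot \frac{1}{23} - \frac{11}{7}\right) = 31 \cdot 0 + \left(\frac{25}{23} - \frac{11}{7}\right) = 0 - \frac{78}{161} = - \frac{78}{161}$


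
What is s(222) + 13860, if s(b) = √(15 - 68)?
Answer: 13860 + I*√53 ≈ 13860.0 + 7.2801*I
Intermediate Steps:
s(b) = I*√53 (s(b) = √(-53) = I*√53)
s(222) + 13860 = I*√53 + 13860 = 13860 + I*√53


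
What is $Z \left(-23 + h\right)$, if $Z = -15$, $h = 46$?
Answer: $-345$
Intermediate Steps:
$Z \left(-23 + h\right) = - 15 \left(-23 + 46\right) = \left(-15\right) 23 = -345$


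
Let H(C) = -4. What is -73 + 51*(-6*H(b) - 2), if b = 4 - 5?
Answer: 1049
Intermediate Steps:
b = -1
-73 + 51*(-6*H(b) - 2) = -73 + 51*(-6*(-4) - 2) = -73 + 51*(24 - 2) = -73 + 51*22 = -73 + 1122 = 1049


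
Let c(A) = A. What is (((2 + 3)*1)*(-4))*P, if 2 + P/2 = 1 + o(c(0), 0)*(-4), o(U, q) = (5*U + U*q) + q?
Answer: 40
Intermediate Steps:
o(U, q) = q + 5*U + U*q
P = -2 (P = -4 + 2*(1 + (0 + 5*0 + 0*0)*(-4)) = -4 + 2*(1 + (0 + 0 + 0)*(-4)) = -4 + 2*(1 + 0*(-4)) = -4 + 2*(1 + 0) = -4 + 2*1 = -4 + 2 = -2)
(((2 + 3)*1)*(-4))*P = (((2 + 3)*1)*(-4))*(-2) = ((5*1)*(-4))*(-2) = (5*(-4))*(-2) = -20*(-2) = 40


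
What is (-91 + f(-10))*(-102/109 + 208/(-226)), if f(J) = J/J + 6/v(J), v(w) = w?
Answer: 10356486/61585 ≈ 168.17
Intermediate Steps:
f(J) = 1 + 6/J (f(J) = J/J + 6/J = 1 + 6/J)
(-91 + f(-10))*(-102/109 + 208/(-226)) = (-91 + (6 - 10)/(-10))*(-102/109 + 208/(-226)) = (-91 - ⅒*(-4))*(-102*1/109 + 208*(-1/226)) = (-91 + ⅖)*(-102/109 - 104/113) = -453/5*(-22862/12317) = 10356486/61585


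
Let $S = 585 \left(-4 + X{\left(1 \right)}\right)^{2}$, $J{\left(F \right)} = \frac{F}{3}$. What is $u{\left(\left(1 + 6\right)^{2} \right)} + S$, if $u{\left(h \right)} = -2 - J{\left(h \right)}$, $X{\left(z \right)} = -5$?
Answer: $\frac{142100}{3} \approx 47367.0$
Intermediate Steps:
$J{\left(F \right)} = \frac{F}{3}$ ($J{\left(F \right)} = F \frac{1}{3} = \frac{F}{3}$)
$S = 47385$ ($S = 585 \left(-4 - 5\right)^{2} = 585 \left(-9\right)^{2} = 585 \cdot 81 = 47385$)
$u{\left(h \right)} = -2 - \frac{h}{3}$
$u{\left(\left(1 + 6\right)^{2} \right)} + S = \left(-2 - \frac{\left(1 + 6\right)^{2}}{3}\right) + 47385 = \left(-2 - \frac{7^{2}}{3}\right) + 47385 = \left(-2 - \frac{49}{3}\right) + 47385 = - \frac{55}{3} + 47385 = \frac{142100}{3}$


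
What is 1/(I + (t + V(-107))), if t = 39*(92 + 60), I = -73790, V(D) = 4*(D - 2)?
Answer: -1/68298 ≈ -1.4642e-5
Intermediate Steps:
V(D) = -8 + 4*D (V(D) = 4*(-2 + D) = -8 + 4*D)
t = 5928 (t = 39*152 = 5928)
1/(I + (t + V(-107))) = 1/(-73790 + (5928 + (-8 + 4*(-107)))) = 1/(-73790 + (5928 + (-8 - 428))) = 1/(-73790 + (5928 - 436)) = 1/(-73790 + 5492) = 1/(-68298) = -1/68298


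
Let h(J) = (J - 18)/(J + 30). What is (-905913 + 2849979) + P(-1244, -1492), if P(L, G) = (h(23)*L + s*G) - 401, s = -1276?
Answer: 203909001/53 ≈ 3.8473e+6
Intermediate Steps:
h(J) = (-18 + J)/(30 + J)
P(L, G) = -401 - 1276*G + 5*L/53 (P(L, G) = (((-18 + 23)/(30 + 23))*L - 1276*G) - 401 = ((5/53)*L - 1276*G) - 401 = (((1/53)*5)*L - 1276*G) - 401 = (5*L/53 - 1276*G) - 401 = (-1276*G + 5*L/53) - 401 = -401 - 1276*G + 5*L/53)
(-905913 + 2849979) + P(-1244, -1492) = (-905913 + 2849979) + (-401 - 1276*(-1492) + (5/53)*(-1244)) = 1944066 + (-401 + 1903792 - 6220/53) = 1944066 + 100873503/53 = 203909001/53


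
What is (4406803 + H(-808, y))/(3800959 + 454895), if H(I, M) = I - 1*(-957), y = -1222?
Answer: 734492/709309 ≈ 1.0355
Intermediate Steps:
H(I, M) = 957 + I (H(I, M) = I + 957 = 957 + I)
(4406803 + H(-808, y))/(3800959 + 454895) = (4406803 + (957 - 808))/(3800959 + 454895) = (4406803 + 149)/4255854 = 4406952*(1/4255854) = 734492/709309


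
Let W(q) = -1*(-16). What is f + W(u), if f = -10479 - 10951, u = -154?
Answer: -21414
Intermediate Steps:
W(q) = 16
f = -21430
f + W(u) = -21430 + 16 = -21414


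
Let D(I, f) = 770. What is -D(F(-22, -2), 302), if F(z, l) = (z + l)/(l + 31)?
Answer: -770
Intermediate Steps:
F(z, l) = (l + z)/(31 + l)
-D(F(-22, -2), 302) = -1*770 = -770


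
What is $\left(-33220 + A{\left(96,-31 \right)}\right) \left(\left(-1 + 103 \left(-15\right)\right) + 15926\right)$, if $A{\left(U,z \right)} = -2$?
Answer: $-477732360$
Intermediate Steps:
$\left(-33220 + A{\left(96,-31 \right)}\right) \left(\left(-1 + 103 \left(-15\right)\right) + 15926\right) = \left(-33220 - 2\right) \left(\left(-1 + 103 \left(-15\right)\right) + 15926\right) = - 33222 \left(\left(-1 - 1545\right) + 15926\right) = - 33222 \left(-1546 + 15926\right) = \left(-33222\right) 14380 = -477732360$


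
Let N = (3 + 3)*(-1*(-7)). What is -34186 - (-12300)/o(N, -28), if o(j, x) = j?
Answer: -237252/7 ≈ -33893.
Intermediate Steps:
N = 42 (N = 6*7 = 42)
-34186 - (-12300)/o(N, -28) = -34186 - (-12300)/42 = -34186 - 1*(-2050/7) = -34186 + 2050/7 = -237252/7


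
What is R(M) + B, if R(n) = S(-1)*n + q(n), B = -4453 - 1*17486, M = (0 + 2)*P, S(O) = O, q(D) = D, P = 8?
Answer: -21939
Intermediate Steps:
M = 16 (M = (0 + 2)*8 = 2*8 = 16)
B = -21939 (B = -4453 - 17486 = -21939)
R(n) = 0 (R(n) = -n + n = 0)
R(M) + B = 0 - 21939 = -21939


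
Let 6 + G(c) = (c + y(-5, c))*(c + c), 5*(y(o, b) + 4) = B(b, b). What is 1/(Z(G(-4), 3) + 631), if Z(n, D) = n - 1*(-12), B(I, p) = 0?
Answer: 1/701 ≈ 0.0014265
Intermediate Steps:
y(o, b) = -4 (y(o, b) = -4 + (⅕)*0 = -4 + 0 = -4)
G(c) = -6 + 2*c*(-4 + c) (G(c) = -6 + (c - 4)*(c + c) = -6 + (-4 + c)*(2*c) = -6 + 2*c*(-4 + c))
Z(n, D) = 12 + n (Z(n, D) = n + 12 = 12 + n)
1/(Z(G(-4), 3) + 631) = 1/((12 + (-6 - 8*(-4) + 2*(-4)²)) + 631) = 1/((12 + (-6 + 32 + 2*16)) + 631) = 1/((12 + (-6 + 32 + 32)) + 631) = 1/((12 + 58) + 631) = 1/(70 + 631) = 1/701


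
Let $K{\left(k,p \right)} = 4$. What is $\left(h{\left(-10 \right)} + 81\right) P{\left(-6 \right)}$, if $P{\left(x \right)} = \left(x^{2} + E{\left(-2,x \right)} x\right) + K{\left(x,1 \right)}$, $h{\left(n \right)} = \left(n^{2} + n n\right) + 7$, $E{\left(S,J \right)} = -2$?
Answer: $14976$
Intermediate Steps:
$h{\left(n \right)} = 7 + 2 n^{2}$ ($h{\left(n \right)} = \left(n^{2} + n^{2}\right) + 7 = 2 n^{2} + 7 = 7 + 2 n^{2}$)
$P{\left(x \right)} = 4 + x^{2} - 2 x$ ($P{\left(x \right)} = \left(x^{2} - 2 x\right) + 4 = 4 + x^{2} - 2 x$)
$\left(h{\left(-10 \right)} + 81\right) P{\left(-6 \right)} = \left(\left(7 + 2 \left(-10\right)^{2}\right) + 81\right) \left(4 + \left(-6\right)^{2} - -12\right) = \left(\left(7 + 2 \cdot 100\right) + 81\right) \left(4 + 36 + 12\right) = \left(\left(7 + 200\right) + 81\right) 52 = \left(207 + 81\right) 52 = 288 \cdot 52 = 14976$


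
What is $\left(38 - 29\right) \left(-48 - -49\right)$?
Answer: $9$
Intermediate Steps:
$\left(38 - 29\right) \left(-48 - -49\right) = 9 \left(-48 + 49\right) = 9 \cdot 1 = 9$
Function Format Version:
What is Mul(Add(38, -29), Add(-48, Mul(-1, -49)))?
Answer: 9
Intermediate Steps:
Mul(Add(38, -29), Add(-48, Mul(-1, -49))) = Mul(9, Add(-48, 49)) = Mul(9, 1) = 9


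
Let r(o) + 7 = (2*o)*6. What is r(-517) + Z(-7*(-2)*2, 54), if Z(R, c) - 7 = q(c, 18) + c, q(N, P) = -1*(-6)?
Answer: -6144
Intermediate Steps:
q(N, P) = 6
r(o) = -7 + 12*o (r(o) = -7 + (2*o)*6 = -7 + 12*o)
Z(R, c) = 13 + c (Z(R, c) = 7 + (6 + c) = 13 + c)
r(-517) + Z(-7*(-2)*2, 54) = (-7 + 12*(-517)) + (13 + 54) = (-7 - 6204) + 67 = -6211 + 67 = -6144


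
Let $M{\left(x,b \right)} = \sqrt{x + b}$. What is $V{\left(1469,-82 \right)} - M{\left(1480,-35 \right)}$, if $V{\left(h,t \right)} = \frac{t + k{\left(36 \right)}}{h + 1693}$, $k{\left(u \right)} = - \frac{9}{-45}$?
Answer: $- \frac{409}{15810} - 17 \sqrt{5} \approx -38.039$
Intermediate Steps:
$k{\left(u \right)} = \frac{1}{5}$ ($k{\left(u \right)} = \left(-9\right) \left(- \frac{1}{45}\right) = \frac{1}{5}$)
$M{\left(x,b \right)} = \sqrt{b + x}$
$V{\left(h,t \right)} = \frac{\frac{1}{5} + t}{1693 + h}$ ($V{\left(h,t \right)} = \frac{t + \frac{1}{5}}{h + 1693} = \frac{\frac{1}{5} + t}{1693 + h}$)
$V{\left(1469,-82 \right)} - M{\left(1480,-35 \right)} = \frac{\frac{1}{5} - 82}{1693 + 1469} - \sqrt{-35 + 1480} = \frac{1}{3162} \left(- \frac{409}{5}\right) - \sqrt{1445} = \frac{1}{3162} \left(- \frac{409}{5}\right) - 17 \sqrt{5} = - \frac{409}{15810} - 17 \sqrt{5}$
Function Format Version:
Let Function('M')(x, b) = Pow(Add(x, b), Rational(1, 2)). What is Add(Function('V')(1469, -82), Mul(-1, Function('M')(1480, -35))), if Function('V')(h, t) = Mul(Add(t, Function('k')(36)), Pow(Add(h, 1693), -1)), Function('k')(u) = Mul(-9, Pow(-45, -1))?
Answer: Add(Rational(-409, 15810), Mul(-17, Pow(5, Rational(1, 2)))) ≈ -38.039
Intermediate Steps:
Function('k')(u) = Rational(1, 5) (Function('k')(u) = Mul(-9, Rational(-1, 45)) = Rational(1, 5))
Function('M')(x, b) = Pow(Add(b, x), Rational(1, 2))
Function('V')(h, t) = Mul(Pow(Add(1693, h), -1), Add(Rational(1, 5), t)) (Function('V')(h, t) = Mul(Add(t, Rational(1, 5)), Pow(Add(h, 1693), -1)) = Mul(Add(Rational(1, 5), t), Pow(Add(1693, h), -1)) = Mul(Pow(Add(1693, h), -1), Add(Rational(1, 5), t)))
Add(Function('V')(1469, -82), Mul(-1, Function('M')(1480, -35))) = Add(Mul(Pow(Add(1693, 1469), -1), Add(Rational(1, 5), -82)), Mul(-1, Pow(Add(-35, 1480), Rational(1, 2)))) = Add(Mul(Pow(3162, -1), Rational(-409, 5)), Mul(-1, Pow(1445, Rational(1, 2)))) = Add(Mul(Rational(1, 3162), Rational(-409, 5)), Mul(-1, Mul(17, Pow(5, Rational(1, 2))))) = Add(Rational(-409, 15810), Mul(-17, Pow(5, Rational(1, 2))))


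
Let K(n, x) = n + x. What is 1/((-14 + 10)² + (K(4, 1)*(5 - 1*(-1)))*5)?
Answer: 1/166 ≈ 0.0060241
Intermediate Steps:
1/((-14 + 10)² + (K(4, 1)*(5 - 1*(-1)))*5) = 1/((-14 + 10)² + ((4 + 1)*(5 - 1*(-1)))*5) = 1/((-4)² + (5*(5 + 1))*5) = 1/(16 + (5*6)*5) = 1/(16 + 30*5) = 1/(16 + 150) = 1/166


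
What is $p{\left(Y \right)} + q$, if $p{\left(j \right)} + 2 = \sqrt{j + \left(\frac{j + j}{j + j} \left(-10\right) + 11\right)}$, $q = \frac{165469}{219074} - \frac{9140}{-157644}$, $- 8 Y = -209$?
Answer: $- \frac{10245967979}{8633925414} + \frac{\sqrt{434}}{4} \approx 4.0215$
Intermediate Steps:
$Y = \frac{209}{8}$ ($Y = \left(- \frac{1}{8}\right) \left(-209\right) = \frac{209}{8} \approx 26.125$)
$q = \frac{7021882849}{8633925414}$ ($q = 165469 \cdot \frac{1}{219074} - - \frac{2285}{39411} = \frac{165469}{219074} + \frac{2285}{39411} = \frac{7021882849}{8633925414} \approx 0.81329$)
$p{\left(j \right)} = -2 + \sqrt{1 + j}$ ($p{\left(j \right)} = -2 + \sqrt{j + \left(\frac{j + j}{j + j} \left(-10\right) + 11\right)} = -2 + \sqrt{j + \left(\frac{2 j}{2 j} \left(-10\right) + 11\right)} = -2 + \sqrt{j + \left(2 j \frac{1}{2 j} \left(-10\right) + 11\right)} = -2 + \sqrt{j + \left(1 \left(-10\right) + 11\right)} = -2 + \sqrt{j + \left(-10 + 11\right)} = -2 + \sqrt{j + 1} = -2 + \sqrt{1 + j}$)
$p{\left(Y \right)} + q = \left(-2 + \sqrt{1 + \frac{209}{8}}\right) + \frac{7021882849}{8633925414} = \left(-2 + \sqrt{\frac{217}{8}}\right) + \frac{7021882849}{8633925414} = \left(-2 + \frac{\sqrt{434}}{4}\right) + \frac{7021882849}{8633925414} = - \frac{10245967979}{8633925414} + \frac{\sqrt{434}}{4}$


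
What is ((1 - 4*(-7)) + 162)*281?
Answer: 53671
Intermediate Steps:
((1 - 4*(-7)) + 162)*281 = ((1 + 28) + 162)*281 = (29 + 162)*281 = 191*281 = 53671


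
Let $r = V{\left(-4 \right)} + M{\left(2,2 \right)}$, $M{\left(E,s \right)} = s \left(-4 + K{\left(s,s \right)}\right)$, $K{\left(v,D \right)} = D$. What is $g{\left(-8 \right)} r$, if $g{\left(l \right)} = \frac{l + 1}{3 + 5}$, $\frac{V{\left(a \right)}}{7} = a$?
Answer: $28$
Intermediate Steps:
$V{\left(a \right)} = 7 a$
$g{\left(l \right)} = \frac{1}{8} + \frac{l}{8}$ ($g{\left(l \right)} = \frac{1 + l}{8} = \left(1 + l\right) \frac{1}{8} = \frac{1}{8} + \frac{l}{8}$)
$M{\left(E,s \right)} = s \left(-4 + s\right)$
$r = -32$ ($r = 7 \left(-4\right) + 2 \left(-4 + 2\right) = -28 + 2 \left(-2\right) = -28 - 4 = -32$)
$g{\left(-8 \right)} r = \left(\frac{1}{8} + \frac{1}{8} \left(-8\right)\right) \left(-32\right) = \left(\frac{1}{8} - 1\right) \left(-32\right) = \left(- \frac{7}{8}\right) \left(-32\right) = 28$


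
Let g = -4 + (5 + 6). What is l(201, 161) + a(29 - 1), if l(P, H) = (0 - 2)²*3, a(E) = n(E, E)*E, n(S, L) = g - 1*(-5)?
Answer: 348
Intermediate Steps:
g = 7 (g = -4 + 11 = 7)
n(S, L) = 12 (n(S, L) = 7 - 1*(-5) = 7 + 5 = 12)
a(E) = 12*E
l(P, H) = 12 (l(P, H) = (-2)²*3 = 4*3 = 12)
l(201, 161) + a(29 - 1) = 12 + 12*(29 - 1) = 12 + 12*28 = 12 + 336 = 348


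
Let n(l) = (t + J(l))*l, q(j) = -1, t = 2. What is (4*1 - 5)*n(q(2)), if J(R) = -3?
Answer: -1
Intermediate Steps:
n(l) = -l (n(l) = (2 - 3)*l = -l)
(4*1 - 5)*n(q(2)) = (4*1 - 5)*(-1*(-1)) = (4 - 5)*1 = -1*1 = -1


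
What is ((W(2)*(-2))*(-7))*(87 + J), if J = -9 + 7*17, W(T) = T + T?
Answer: 11032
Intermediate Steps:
W(T) = 2*T
J = 110 (J = -9 + 119 = 110)
((W(2)*(-2))*(-7))*(87 + J) = (((2*2)*(-2))*(-7))*(87 + 110) = ((4*(-2))*(-7))*197 = -8*(-7)*197 = 56*197 = 11032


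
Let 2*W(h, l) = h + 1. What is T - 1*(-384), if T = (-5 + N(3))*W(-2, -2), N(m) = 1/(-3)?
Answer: 1160/3 ≈ 386.67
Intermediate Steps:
N(m) = -⅓
W(h, l) = ½ + h/2 (W(h, l) = (h + 1)/2 = (1 + h)/2 = ½ + h/2)
T = 8/3 (T = (-5 - ⅓)*(½ + (½)*(-2)) = -16*(½ - 1)/3 = -16/3*(-½) = 8/3 ≈ 2.6667)
T - 1*(-384) = 8/3 - 1*(-384) = 8/3 + 384 = 1160/3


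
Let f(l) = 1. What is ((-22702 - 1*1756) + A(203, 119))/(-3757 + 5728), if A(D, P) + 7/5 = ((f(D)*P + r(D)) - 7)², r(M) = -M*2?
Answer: 309883/9855 ≈ 31.444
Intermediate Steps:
r(M) = -2*M
A(D, P) = -7/5 + (-7 + P - 2*D)² (A(D, P) = -7/5 + ((1*P - 2*D) - 7)² = -7/5 + ((P - 2*D) - 7)² = -7/5 + (-7 + P - 2*D)²)
((-22702 - 1*1756) + A(203, 119))/(-3757 + 5728) = ((-22702 - 1*1756) + (-7/5 + (7 - 1*119 + 2*203)²))/(-3757 + 5728) = ((-22702 - 1756) + (-7/5 + (7 - 119 + 406)²))/1971 = (-24458 + (-7/5 + 294²))*(1/1971) = (-24458 + (-7/5 + 86436))*(1/1971) = (-24458 + 432173/5)*(1/1971) = (309883/5)*(1/1971) = 309883/9855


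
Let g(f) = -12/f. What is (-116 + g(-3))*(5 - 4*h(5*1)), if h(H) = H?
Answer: 1680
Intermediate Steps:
(-116 + g(-3))*(5 - 4*h(5*1)) = (-116 - 12/(-3))*(5 - 20) = (-116 - 12*(-⅓))*(5 - 4*5) = (-116 + 4)*(5 - 20) = -112*(-15) = 1680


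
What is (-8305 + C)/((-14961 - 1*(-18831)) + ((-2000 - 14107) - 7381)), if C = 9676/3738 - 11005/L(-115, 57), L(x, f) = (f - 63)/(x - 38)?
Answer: 1080020009/73332084 ≈ 14.728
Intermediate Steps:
L(x, f) = (-63 + f)/(-38 + x)
C = -1048975919/3738 (C = 9676/3738 - 11005*(-38 - 115)/(-63 + 57) = 9676*(1/3738) - 11005/(-6/(-153)) = 4838/1869 - 11005/((-1/153*(-6))) = 4838/1869 - 11005/2/51 = 4838/1869 - 11005*51/2 = 4838/1869 - 561255/2 = -1048975919/3738 ≈ -2.8063e+5)
(-8305 + C)/((-14961 - 1*(-18831)) + ((-2000 - 14107) - 7381)) = (-8305 - 1048975919/3738)/((-14961 - 1*(-18831)) + ((-2000 - 14107) - 7381)) = -1080020009/(3738*((-14961 + 18831) + (-16107 - 7381))) = -1080020009/(3738*(3870 - 23488)) = -1080020009/3738/(-19618) = -1080020009/3738*(-1/19618) = 1080020009/73332084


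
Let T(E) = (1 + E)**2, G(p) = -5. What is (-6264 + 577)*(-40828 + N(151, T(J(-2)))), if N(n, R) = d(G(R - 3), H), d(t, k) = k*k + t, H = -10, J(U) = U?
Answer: 231648571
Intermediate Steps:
d(t, k) = t + k**2 (d(t, k) = k**2 + t = t + k**2)
N(n, R) = 95 (N(n, R) = -5 + (-10)**2 = -5 + 100 = 95)
(-6264 + 577)*(-40828 + N(151, T(J(-2)))) = (-6264 + 577)*(-40828 + 95) = -5687*(-40733) = 231648571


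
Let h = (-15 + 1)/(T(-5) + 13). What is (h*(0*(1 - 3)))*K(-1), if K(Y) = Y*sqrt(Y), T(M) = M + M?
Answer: 0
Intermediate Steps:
T(M) = 2*M
K(Y) = Y**(3/2)
h = -14/3 (h = (-15 + 1)/(2*(-5) + 13) = -14/(-10 + 13) = -14/3 ≈ -4.6667)
(h*(0*(1 - 3)))*K(-1) = (-0*(1 - 3))*(-1)**(3/2) = (-0*(-2))*(-I) = (-14/3*0)*(-I) = 0*(-I) = 0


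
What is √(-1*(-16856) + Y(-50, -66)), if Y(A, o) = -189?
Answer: √16667 ≈ 129.10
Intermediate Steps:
√(-1*(-16856) + Y(-50, -66)) = √(-1*(-16856) - 189) = √(16856 - 189) = √16667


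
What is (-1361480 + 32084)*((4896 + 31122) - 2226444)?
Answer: 2911943562696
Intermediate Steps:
(-1361480 + 32084)*((4896 + 31122) - 2226444) = -1329396*(36018 - 2226444) = -1329396*(-2190426) = 2911943562696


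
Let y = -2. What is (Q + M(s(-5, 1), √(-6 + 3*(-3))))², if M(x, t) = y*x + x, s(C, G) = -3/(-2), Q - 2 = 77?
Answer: 24025/4 ≈ 6006.3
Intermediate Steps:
Q = 79 (Q = 2 + 77 = 79)
s(C, G) = 3/2 (s(C, G) = -3*(-½) = 3/2)
M(x, t) = -x (M(x, t) = -2*x + x = -x)
(Q + M(s(-5, 1), √(-6 + 3*(-3))))² = (79 - 1*3/2)² = (79 - 3/2)² = (155/2)² = 24025/4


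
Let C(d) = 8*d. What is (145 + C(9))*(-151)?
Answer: -32767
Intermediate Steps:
(145 + C(9))*(-151) = (145 + 8*9)*(-151) = (145 + 72)*(-151) = 217*(-151) = -32767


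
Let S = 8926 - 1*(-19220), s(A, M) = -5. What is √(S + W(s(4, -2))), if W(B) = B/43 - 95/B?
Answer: √52076870/43 ≈ 167.82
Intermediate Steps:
S = 28146 (S = 8926 + 19220 = 28146)
W(B) = -95/B + B/43 (W(B) = B*(1/43) - 95/B = B/43 - 95/B = -95/B + B/43)
√(S + W(s(4, -2))) = √(28146 + (-95/(-5) + (1/43)*(-5))) = √(28146 + (-95*(-⅕) - 5/43)) = √(28146 + (19 - 5/43)) = √(28146 + 812/43) = √(1211090/43) = √52076870/43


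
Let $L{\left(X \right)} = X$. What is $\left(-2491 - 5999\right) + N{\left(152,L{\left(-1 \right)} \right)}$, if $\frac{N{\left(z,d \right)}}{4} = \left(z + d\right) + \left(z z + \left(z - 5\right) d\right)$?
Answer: $83942$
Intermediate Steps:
$N{\left(z,d \right)} = 4 d + 4 z + 4 z^{2} + 4 d \left(-5 + z\right)$ ($N{\left(z,d \right)} = 4 \left(\left(z + d\right) + \left(z z + \left(z - 5\right) d\right)\right) = 4 \left(\left(d + z\right) + \left(z^{2} + \left(z - 5\right) d\right)\right) = 4 \left(\left(d + z\right) + \left(z^{2} + \left(-5 + z\right) d\right)\right) = 4 \left(\left(d + z\right) + \left(z^{2} + d \left(-5 + z\right)\right)\right) = 4 \left(d + z + z^{2} + d \left(-5 + z\right)\right) = 4 d + 4 z + 4 z^{2} + 4 d \left(-5 + z\right)$)
$\left(-2491 - 5999\right) + N{\left(152,L{\left(-1 \right)} \right)} = \left(-2491 - 5999\right) + \left(\left(-16\right) \left(-1\right) + 4 \cdot 152 + 4 \cdot 152^{2} + 4 \left(-1\right) 152\right) = -8490 + \left(16 + 608 + 4 \cdot 23104 - 608\right) = -8490 + \left(16 + 608 + 92416 - 608\right) = -8490 + 92432 = 83942$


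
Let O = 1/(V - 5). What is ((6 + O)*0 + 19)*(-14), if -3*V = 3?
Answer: -266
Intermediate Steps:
V = -1 (V = -1/3*3 = -1)
O = -1/6 (O = 1/(-1 - 5) = 1/(-6) = -1/6 ≈ -0.16667)
((6 + O)*0 + 19)*(-14) = ((6 - 1/6)*0 + 19)*(-14) = ((35/6)*0 + 19)*(-14) = (0 + 19)*(-14) = 19*(-14) = -266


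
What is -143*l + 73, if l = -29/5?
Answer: 4512/5 ≈ 902.40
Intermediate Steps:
l = -29/5 (l = -29*⅕ = -29/5 ≈ -5.8000)
-143*l + 73 = -143*(-29/5) + 73 = 4147/5 + 73 = 4512/5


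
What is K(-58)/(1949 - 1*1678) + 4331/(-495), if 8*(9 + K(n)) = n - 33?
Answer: -9470293/1073160 ≈ -8.8247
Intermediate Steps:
K(n) = -105/8 + n/8 (K(n) = -9 + (n - 33)/8 = -9 + (-33 + n)/8 = -9 + (-33/8 + n/8) = -105/8 + n/8)
K(-58)/(1949 - 1*1678) + 4331/(-495) = (-105/8 + (⅛)*(-58))/(1949 - 1*1678) + 4331/(-495) = (-105/8 - 29/4)/(1949 - 1678) + 4331*(-1/495) = -163/8/271 - 4331/495 = -163/8*1/271 - 4331/495 = -163/2168 - 4331/495 = -9470293/1073160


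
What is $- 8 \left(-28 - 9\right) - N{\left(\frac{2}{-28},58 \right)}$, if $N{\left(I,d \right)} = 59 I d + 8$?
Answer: $\frac{3727}{7} \approx 532.43$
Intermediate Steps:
$N{\left(I,d \right)} = 8 + 59 I d$ ($N{\left(I,d \right)} = 59 I d + 8 = 8 + 59 I d$)
$- 8 \left(-28 - 9\right) - N{\left(\frac{2}{-28},58 \right)} = - 8 \left(-28 - 9\right) - \left(8 + 59 \frac{2}{-28} \cdot 58\right) = \left(-8\right) \left(-37\right) - \left(8 + 59 \cdot 2 \left(- \frac{1}{28}\right) 58\right) = 296 - \left(8 + 59 \left(- \frac{1}{14}\right) 58\right) = 296 - \left(8 - \frac{1711}{7}\right) = 296 - - \frac{1655}{7} = 296 + \frac{1655}{7} = \frac{3727}{7}$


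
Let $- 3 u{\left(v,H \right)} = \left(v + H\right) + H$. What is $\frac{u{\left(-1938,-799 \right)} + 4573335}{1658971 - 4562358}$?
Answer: $- \frac{13723541}{8710161} \approx -1.5756$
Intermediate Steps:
$u{\left(v,H \right)} = - \frac{2 H}{3} - \frac{v}{3}$ ($u{\left(v,H \right)} = - \frac{\left(v + H\right) + H}{3} = - \frac{\left(H + v\right) + H}{3} = - \frac{v + 2 H}{3} = - \frac{2 H}{3} - \frac{v}{3}$)
$\frac{u{\left(-1938,-799 \right)} + 4573335}{1658971 - 4562358} = \frac{\left(\left(- \frac{2}{3}\right) \left(-799\right) - -646\right) + 4573335}{1658971 - 4562358} = \frac{\left(\frac{1598}{3} + 646\right) + 4573335}{-2903387} = \left(\frac{3536}{3} + 4573335\right) \left(- \frac{1}{2903387}\right) = \frac{13723541}{3} \left(- \frac{1}{2903387}\right) = - \frac{13723541}{8710161}$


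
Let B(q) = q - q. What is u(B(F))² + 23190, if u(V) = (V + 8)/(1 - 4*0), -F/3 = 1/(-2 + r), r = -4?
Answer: 23254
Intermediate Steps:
F = ½ (F = -3/(-2 - 4) = -3/(-6) = -3*(-⅙) = ½ ≈ 0.50000)
B(q) = 0
u(V) = 8 + V (u(V) = (8 + V)/(1 + 0) = (8 + V)/1 = (8 + V)*1 = 8 + V)
u(B(F))² + 23190 = (8 + 0)² + 23190 = 8² + 23190 = 64 + 23190 = 23254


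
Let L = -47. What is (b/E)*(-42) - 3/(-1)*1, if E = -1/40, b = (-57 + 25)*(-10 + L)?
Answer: 3064323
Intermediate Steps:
b = 1824 (b = (-57 + 25)*(-10 - 47) = -32*(-57) = 1824)
E = -1/40 (E = -1*1/40 = -1/40 ≈ -0.025000)
(b/E)*(-42) - 3/(-1)*1 = (1824/(-1/40))*(-42) - 3/(-1)*1 = (1824*(-40))*(-42) - 3*(-1)*1 = -72960*(-42) + 3*1 = 3064320 + 3 = 3064323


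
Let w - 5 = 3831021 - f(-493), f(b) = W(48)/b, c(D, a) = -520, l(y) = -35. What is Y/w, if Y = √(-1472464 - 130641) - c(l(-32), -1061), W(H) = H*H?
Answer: 128180/944349061 + 493*I*√1603105/1888698122 ≈ 0.00013573 + 0.0003305*I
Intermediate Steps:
W(H) = H²
f(b) = 2304/b (f(b) = 48²/b = 2304/b)
Y = 520 + I*√1603105 (Y = √(-1472464 - 130641) - 1*(-520) = √(-1603105) + 520 = I*√1603105 + 520 = 520 + I*√1603105 ≈ 520.0 + 1266.1*I)
w = 1888698122/493 (w = 5 + (3831021 - 2304/(-493)) = 5 + (3831021 - 2304*(-1)/493) = 5 + (3831021 - 1*(-2304/493)) = 5 + (3831021 + 2304/493) = 5 + 1888695657/493 = 1888698122/493 ≈ 3.8310e+6)
Y/w = (520 + I*√1603105)/(1888698122/493) = (520 + I*√1603105)*(493/1888698122) = 128180/944349061 + 493*I*√1603105/1888698122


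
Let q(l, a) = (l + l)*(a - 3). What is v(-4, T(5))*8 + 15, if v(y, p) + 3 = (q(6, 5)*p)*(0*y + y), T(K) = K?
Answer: -3849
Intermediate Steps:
q(l, a) = 2*l*(-3 + a) (q(l, a) = (2*l)*(-3 + a) = 2*l*(-3 + a))
v(y, p) = -3 + 24*p*y (v(y, p) = -3 + ((2*6*(-3 + 5))*p)*(0*y + y) = -3 + ((2*6*2)*p)*(0 + y) = -3 + (24*p)*y = -3 + 24*p*y)
v(-4, T(5))*8 + 15 = (-3 + 24*5*(-4))*8 + 15 = (-3 - 480)*8 + 15 = -483*8 + 15 = -3864 + 15 = -3849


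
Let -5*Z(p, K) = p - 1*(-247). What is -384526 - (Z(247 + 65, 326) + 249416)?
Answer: -3169151/5 ≈ -6.3383e+5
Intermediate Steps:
Z(p, K) = -247/5 - p/5 (Z(p, K) = -(p - 1*(-247))/5 = -(p + 247)/5 = -(247 + p)/5 = -247/5 - p/5)
-384526 - (Z(247 + 65, 326) + 249416) = -384526 - ((-247/5 - (247 + 65)/5) + 249416) = -384526 - ((-247/5 - 1/5*312) + 249416) = -384526 - ((-247/5 - 312/5) + 249416) = -384526 - (-559/5 + 249416) = -384526 - 1*1246521/5 = -384526 - 1246521/5 = -3169151/5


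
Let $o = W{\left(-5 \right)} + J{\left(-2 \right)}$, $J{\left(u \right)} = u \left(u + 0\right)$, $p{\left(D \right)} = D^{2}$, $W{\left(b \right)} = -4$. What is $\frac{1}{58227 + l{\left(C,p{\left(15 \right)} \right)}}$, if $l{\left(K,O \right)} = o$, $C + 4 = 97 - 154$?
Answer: $\frac{1}{58227} \approx 1.7174 \cdot 10^{-5}$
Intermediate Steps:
$J{\left(u \right)} = u^{2}$ ($J{\left(u \right)} = u u = u^{2}$)
$C = -61$ ($C = -4 + \left(97 - 154\right) = -4 - 57 = -61$)
$o = 0$ ($o = -4 + \left(-2\right)^{2} = -4 + 4 = 0$)
$l{\left(K,O \right)} = 0$
$\frac{1}{58227 + l{\left(C,p{\left(15 \right)} \right)}} = \frac{1}{58227 + 0} = \frac{1}{58227}$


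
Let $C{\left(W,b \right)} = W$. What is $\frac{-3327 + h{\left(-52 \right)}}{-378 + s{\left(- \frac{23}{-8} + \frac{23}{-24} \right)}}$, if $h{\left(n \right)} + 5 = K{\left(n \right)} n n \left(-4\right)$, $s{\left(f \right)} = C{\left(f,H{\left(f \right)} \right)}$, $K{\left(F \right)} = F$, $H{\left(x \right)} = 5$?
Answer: $- \frac{6709200}{4513} \approx -1486.6$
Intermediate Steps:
$s{\left(f \right)} = f$
$h{\left(n \right)} = -5 - 4 n^{3}$ ($h{\left(n \right)} = -5 + n n n \left(-4\right) = -5 + n^{2} \left(- 4 n\right) = -5 - 4 n^{3}$)
$\frac{-3327 + h{\left(-52 \right)}}{-378 + s{\left(- \frac{23}{-8} + \frac{23}{-24} \right)}} = \frac{-3327 - \left(5 + 4 \left(-52\right)^{3}\right)}{-378 + \left(- \frac{23}{-8} + \frac{23}{-24}\right)} = \frac{-3327 - -562427}{-378 + \left(\left(-23\right) \left(- \frac{1}{8}\right) + 23 \left(- \frac{1}{24}\right)\right)} = \frac{-3327 + \left(-5 + 562432\right)}{-378 + \left(\frac{23}{8} - \frac{23}{24}\right)} = \frac{-3327 + 562427}{-378 + \frac{23}{12}} = \frac{559100}{- \frac{4513}{12}} = 559100 \left(- \frac{12}{4513}\right) = - \frac{6709200}{4513}$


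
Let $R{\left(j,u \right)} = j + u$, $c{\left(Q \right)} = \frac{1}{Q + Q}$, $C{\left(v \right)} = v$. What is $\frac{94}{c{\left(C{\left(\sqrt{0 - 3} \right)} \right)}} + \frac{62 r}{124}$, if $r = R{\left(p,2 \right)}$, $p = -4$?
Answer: $-1 + 188 i \sqrt{3} \approx -1.0 + 325.63 i$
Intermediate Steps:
$c{\left(Q \right)} = \frac{1}{2 Q}$
$r = -2$ ($r = -4 + 2 = -2$)
$\frac{94}{c{\left(C{\left(\sqrt{0 - 3} \right)} \right)}} + \frac{62 r}{124} = \frac{94}{\frac{1}{2} \frac{1}{\sqrt{0 - 3}}} + \frac{62 \left(-2\right)}{124} = \frac{94}{\frac{1}{2} \frac{1}{\sqrt{-3}}} - 1 = \frac{94}{\frac{1}{2} \frac{1}{i \sqrt{3}}} - 1 = \frac{94}{\frac{1}{2} \left(- \frac{i \sqrt{3}}{3}\right)} - 1 = \frac{94}{\left(- \frac{1}{6}\right) i \sqrt{3}} - 1 = 94 \cdot 2 i \sqrt{3} - 1 = 188 i \sqrt{3} - 1 = -1 + 188 i \sqrt{3}$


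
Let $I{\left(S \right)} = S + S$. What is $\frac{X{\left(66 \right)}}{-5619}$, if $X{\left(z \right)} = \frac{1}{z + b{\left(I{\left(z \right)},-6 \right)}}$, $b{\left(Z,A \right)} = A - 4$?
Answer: $- \frac{1}{314664} \approx -3.178 \cdot 10^{-6}$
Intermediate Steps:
$I{\left(S \right)} = 2 S$
$b{\left(Z,A \right)} = -4 + A$
$X{\left(z \right)} = \frac{1}{-10 + z}$ ($X{\left(z \right)} = \frac{1}{z - 10} = \frac{1}{-10 + z}$)
$\frac{X{\left(66 \right)}}{-5619} = \frac{1}{\left(-10 + 66\right) \left(-5619\right)} = \frac{1}{56} \left(- \frac{1}{5619}\right) = - \frac{1}{314664}$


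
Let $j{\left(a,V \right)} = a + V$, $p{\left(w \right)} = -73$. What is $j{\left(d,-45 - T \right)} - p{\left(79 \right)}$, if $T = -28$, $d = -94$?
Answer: $-38$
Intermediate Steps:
$j{\left(a,V \right)} = V + a$
$j{\left(d,-45 - T \right)} - p{\left(79 \right)} = \left(\left(-45 - -28\right) - 94\right) - -73 = \left(\left(-45 + 28\right) - 94\right) + 73 = \left(-17 - 94\right) + 73 = -111 + 73 = -38$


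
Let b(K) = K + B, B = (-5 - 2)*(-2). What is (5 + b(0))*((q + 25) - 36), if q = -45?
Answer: -1064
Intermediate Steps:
B = 14 (B = -7*(-2) = 14)
b(K) = 14 + K (b(K) = K + 14 = 14 + K)
(5 + b(0))*((q + 25) - 36) = (5 + (14 + 0))*((-45 + 25) - 36) = (5 + 14)*(-20 - 36) = 19*(-56) = -1064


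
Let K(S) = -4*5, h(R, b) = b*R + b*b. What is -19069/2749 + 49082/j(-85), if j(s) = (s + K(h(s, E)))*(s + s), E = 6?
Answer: -102727616/24534825 ≈ -4.1870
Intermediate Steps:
h(R, b) = b² + R*b (h(R, b) = R*b + b² = b² + R*b)
K(S) = -20
j(s) = 2*s*(-20 + s) (j(s) = (s - 20)*(s + s) = (-20 + s)*(2*s) = 2*s*(-20 + s))
-19069/2749 + 49082/j(-85) = -19069/2749 + 49082/((2*(-85)*(-20 - 85))) = -19069*1/2749 + 49082/((2*(-85)*(-105))) = -19069/2749 + 49082/17850 = -19069/2749 + 49082*(1/17850) = -19069/2749 + 24541/8925 = -102727616/24534825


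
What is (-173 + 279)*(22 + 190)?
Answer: 22472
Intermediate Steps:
(-173 + 279)*(22 + 190) = 106*212 = 22472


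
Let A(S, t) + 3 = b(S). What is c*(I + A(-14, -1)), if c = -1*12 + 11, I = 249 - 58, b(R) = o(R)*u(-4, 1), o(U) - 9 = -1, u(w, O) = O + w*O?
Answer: -164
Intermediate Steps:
u(w, O) = O + O*w
o(U) = 8 (o(U) = 9 - 1 = 8)
b(R) = -24 (b(R) = 8*(1*(1 - 4)) = 8*(1*(-3)) = 8*(-3) = -24)
A(S, t) = -27 (A(S, t) = -3 - 24 = -27)
I = 191
c = -1 (c = -12 + 11 = -1)
c*(I + A(-14, -1)) = -(191 - 27) = -1*164 = -164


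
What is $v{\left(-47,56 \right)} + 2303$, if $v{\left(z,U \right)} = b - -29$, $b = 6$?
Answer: $2338$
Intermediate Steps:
$v{\left(z,U \right)} = 35$ ($v{\left(z,U \right)} = 6 - -29 = 6 + 29 = 35$)
$v{\left(-47,56 \right)} + 2303 = 35 + 2303 = 2338$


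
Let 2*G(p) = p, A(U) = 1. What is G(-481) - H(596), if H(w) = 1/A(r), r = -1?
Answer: -483/2 ≈ -241.50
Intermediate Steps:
G(p) = p/2
H(w) = 1 (H(w) = 1/1 = 1)
G(-481) - H(596) = (½)*(-481) - 1*1 = -481/2 - 1 = -483/2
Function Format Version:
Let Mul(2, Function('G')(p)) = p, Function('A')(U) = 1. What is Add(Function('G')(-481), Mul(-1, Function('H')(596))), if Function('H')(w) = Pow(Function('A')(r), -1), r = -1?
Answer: Rational(-483, 2) ≈ -241.50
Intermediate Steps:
Function('G')(p) = Mul(Rational(1, 2), p)
Function('H')(w) = 1 (Function('H')(w) = Pow(1, -1) = 1)
Add(Function('G')(-481), Mul(-1, Function('H')(596))) = Add(Mul(Rational(1, 2), -481), Mul(-1, 1)) = Add(Rational(-481, 2), -1) = Rational(-483, 2)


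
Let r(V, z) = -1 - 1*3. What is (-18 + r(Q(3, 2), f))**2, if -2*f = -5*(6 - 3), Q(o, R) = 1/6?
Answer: 484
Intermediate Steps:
Q(o, R) = 1/6
f = 15/2 (f = -(-5)*(6 - 3)/2 = -(-5)*3/2 = -1/2*(-15) = 15/2 ≈ 7.5000)
r(V, z) = -4 (r(V, z) = -1 - 3 = -4)
(-18 + r(Q(3, 2), f))**2 = (-18 - 4)**2 = (-22)**2 = 484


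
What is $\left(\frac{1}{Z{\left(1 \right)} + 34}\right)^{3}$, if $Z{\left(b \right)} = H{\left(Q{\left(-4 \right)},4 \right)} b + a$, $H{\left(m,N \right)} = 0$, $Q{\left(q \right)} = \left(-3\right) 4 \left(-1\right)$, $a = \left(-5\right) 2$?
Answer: $\frac{1}{13824} \approx 7.2338 \cdot 10^{-5}$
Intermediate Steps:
$a = -10$
$Q{\left(q \right)} = 12$ ($Q{\left(q \right)} = \left(-12\right) \left(-1\right) = 12$)
$Z{\left(b \right)} = -10$ ($Z{\left(b \right)} = 0 b - 10 = 0 - 10 = -10$)
$\left(\frac{1}{Z{\left(1 \right)} + 34}\right)^{3} = \left(\frac{1}{-10 + 34}\right)^{3} = \left(\frac{1}{24}\right)^{3} = \frac{1}{13824}$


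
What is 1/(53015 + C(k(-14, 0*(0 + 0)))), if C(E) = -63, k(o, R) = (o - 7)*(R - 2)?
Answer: 1/52952 ≈ 1.8885e-5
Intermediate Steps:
k(o, R) = (-7 + o)*(-2 + R)
1/(53015 + C(k(-14, 0*(0 + 0)))) = 1/(53015 - 63) = 1/52952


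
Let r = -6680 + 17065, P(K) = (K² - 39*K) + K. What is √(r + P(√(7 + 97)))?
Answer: √(10489 - 76*√26) ≈ 100.51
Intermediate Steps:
P(K) = K² - 38*K
r = 10385
√(r + P(√(7 + 97))) = √(10385 + √(7 + 97)*(-38 + √(7 + 97))) = √(10385 + √104*(-38 + √104)) = √(10385 + (2*√26)*(-38 + 2*√26)) = √(10385 + 2*√26*(-38 + 2*√26))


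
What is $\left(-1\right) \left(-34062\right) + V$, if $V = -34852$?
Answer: $-790$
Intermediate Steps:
$\left(-1\right) \left(-34062\right) + V = \left(-1\right) \left(-34062\right) - 34852 = 34062 - 34852 = -790$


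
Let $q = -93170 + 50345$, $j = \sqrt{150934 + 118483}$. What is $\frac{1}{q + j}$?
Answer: $- \frac{42825}{1833711208} - \frac{\sqrt{269417}}{1833711208} \approx -2.3637 \cdot 10^{-5}$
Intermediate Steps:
$j = \sqrt{269417} \approx 519.05$
$q = -42825$
$\frac{1}{q + j} = \frac{1}{-42825 + \sqrt{269417}}$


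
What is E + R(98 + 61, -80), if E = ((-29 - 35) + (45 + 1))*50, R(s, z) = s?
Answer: -741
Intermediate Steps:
E = -900 (E = (-64 + 46)*50 = -18*50 = -900)
E + R(98 + 61, -80) = -900 + (98 + 61) = -900 + 159 = -741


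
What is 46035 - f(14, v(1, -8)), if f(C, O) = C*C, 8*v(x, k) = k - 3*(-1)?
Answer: 45839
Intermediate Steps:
v(x, k) = 3/8 + k/8 (v(x, k) = (k - 3*(-1))/8 = (k + 3)/8 = (3 + k)/8 = 3/8 + k/8)
f(C, O) = C²
46035 - f(14, v(1, -8)) = 46035 - 1*14² = 46035 - 1*196 = 46035 - 196 = 45839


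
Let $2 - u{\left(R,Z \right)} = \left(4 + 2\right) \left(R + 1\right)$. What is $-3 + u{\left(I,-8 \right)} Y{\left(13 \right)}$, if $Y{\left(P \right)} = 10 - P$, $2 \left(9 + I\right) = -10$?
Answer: $-243$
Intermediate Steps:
$I = -14$ ($I = -9 + \frac{1}{2} \left(-10\right) = -9 - 5 = -14$)
$u{\left(R,Z \right)} = -4 - 6 R$ ($u{\left(R,Z \right)} = 2 - \left(4 + 2\right) \left(R + 1\right) = 2 - 6 \left(1 + R\right) = 2 - \left(6 + 6 R\right) = -4 - 6 R$)
$-3 + u{\left(I,-8 \right)} Y{\left(13 \right)} = -3 + \left(-4 - -84\right) \left(10 - 13\right) = -3 + \left(-4 + 84\right) \left(10 - 13\right) = -3 + 80 \left(-3\right) = -3 - 240 = -243$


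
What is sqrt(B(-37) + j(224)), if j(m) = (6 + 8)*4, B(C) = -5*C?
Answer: sqrt(241) ≈ 15.524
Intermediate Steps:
j(m) = 56 (j(m) = 14*4 = 56)
sqrt(B(-37) + j(224)) = sqrt(-5*(-37) + 56) = sqrt(185 + 56) = sqrt(241)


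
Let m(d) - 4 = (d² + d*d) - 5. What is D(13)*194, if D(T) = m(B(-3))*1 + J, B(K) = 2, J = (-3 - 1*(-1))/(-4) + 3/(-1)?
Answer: 873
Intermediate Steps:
J = -5/2 (J = (-3 + 1)*(-¼) + 3*(-1) = -2*(-¼) - 3 = ½ - 3 = -5/2 ≈ -2.5000)
m(d) = -1 + 2*d² (m(d) = 4 + ((d² + d*d) - 5) = 4 + ((d² + d²) - 5) = 4 + (2*d² - 5) = 4 + (-5 + 2*d²) = -1 + 2*d²)
D(T) = 9/2 (D(T) = (-1 + 2*2²)*1 - 5/2 = (-1 + 2*4)*1 - 5/2 = (-1 + 8)*1 - 5/2 = 7*1 - 5/2 = 7 - 5/2 = 9/2)
D(13)*194 = (9/2)*194 = 873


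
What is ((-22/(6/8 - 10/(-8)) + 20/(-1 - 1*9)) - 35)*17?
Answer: -816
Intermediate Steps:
((-22/(6/8 - 10/(-8)) + 20/(-1 - 1*9)) - 35)*17 = ((-22/(6*(⅛) - 10*(-⅛)) + 20/(-1 - 9)) - 35)*17 = ((-22/(¾ + 5/4) + 20/(-10)) - 35)*17 = ((-22/2 + 20*(-⅒)) - 35)*17 = ((-22*½ - 2) - 35)*17 = ((-11 - 2) - 35)*17 = (-13 - 35)*17 = -48*17 = -816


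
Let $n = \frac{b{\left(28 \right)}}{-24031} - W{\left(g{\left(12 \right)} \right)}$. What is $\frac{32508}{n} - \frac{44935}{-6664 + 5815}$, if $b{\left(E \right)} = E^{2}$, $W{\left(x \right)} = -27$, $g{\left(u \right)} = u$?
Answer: $\frac{2300195507}{1827897} \approx 1258.4$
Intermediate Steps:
$n = \frac{92579}{3433}$ ($n = \frac{28^{2}}{-24031} - -27 = 784 \left(- \frac{1}{24031}\right) + 27 = - \frac{112}{3433} + 27 = \frac{92579}{3433} \approx 26.967$)
$\frac{32508}{n} - \frac{44935}{-6664 + 5815} = \frac{32508}{\frac{92579}{3433}} - \frac{44935}{-6664 + 5815} = 32508 \cdot \frac{3433}{92579} - \frac{44935}{-849} = \frac{2595348}{2153} - - \frac{44935}{849} = \frac{2595348}{2153} + \frac{44935}{849} = \frac{2300195507}{1827897}$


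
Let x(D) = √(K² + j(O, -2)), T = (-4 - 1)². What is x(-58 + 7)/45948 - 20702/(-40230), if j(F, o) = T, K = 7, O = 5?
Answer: 10351/20115 + √74/45948 ≈ 0.51478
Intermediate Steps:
T = 25 (T = (-5)² = 25)
j(F, o) = 25
x(D) = √74 (x(D) = √(7² + 25) = √(49 + 25) = √74)
x(-58 + 7)/45948 - 20702/(-40230) = √74/45948 - 20702/(-40230) = √74*(1/45948) - 20702*(-1/40230) = √74/45948 + 10351/20115 = 10351/20115 + √74/45948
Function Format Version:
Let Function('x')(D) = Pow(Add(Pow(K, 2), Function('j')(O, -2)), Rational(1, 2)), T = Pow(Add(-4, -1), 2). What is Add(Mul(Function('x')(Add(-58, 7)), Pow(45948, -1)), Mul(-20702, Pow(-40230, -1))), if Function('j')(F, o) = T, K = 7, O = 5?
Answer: Add(Rational(10351, 20115), Mul(Rational(1, 45948), Pow(74, Rational(1, 2)))) ≈ 0.51478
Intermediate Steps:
T = 25 (T = Pow(-5, 2) = 25)
Function('j')(F, o) = 25
Function('x')(D) = Pow(74, Rational(1, 2)) (Function('x')(D) = Pow(Add(Pow(7, 2), 25), Rational(1, 2)) = Pow(Add(49, 25), Rational(1, 2)) = Pow(74, Rational(1, 2)))
Add(Mul(Function('x')(Add(-58, 7)), Pow(45948, -1)), Mul(-20702, Pow(-40230, -1))) = Add(Mul(Pow(74, Rational(1, 2)), Pow(45948, -1)), Mul(-20702, Pow(-40230, -1))) = Add(Mul(Pow(74, Rational(1, 2)), Rational(1, 45948)), Mul(-20702, Rational(-1, 40230))) = Add(Mul(Rational(1, 45948), Pow(74, Rational(1, 2))), Rational(10351, 20115)) = Add(Rational(10351, 20115), Mul(Rational(1, 45948), Pow(74, Rational(1, 2))))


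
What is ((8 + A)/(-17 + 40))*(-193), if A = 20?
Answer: -5404/23 ≈ -234.96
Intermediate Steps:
((8 + A)/(-17 + 40))*(-193) = ((8 + 20)/(-17 + 40))*(-193) = (28/23)*(-193) = -5404/23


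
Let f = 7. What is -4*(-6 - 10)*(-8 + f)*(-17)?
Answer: 1088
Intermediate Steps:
-4*(-6 - 10)*(-8 + f)*(-17) = -4*(-6 - 10)*(-8 + 7)*(-17) = -(-64)*(-1)*(-17) = -4*16*(-17) = -64*(-17) = 1088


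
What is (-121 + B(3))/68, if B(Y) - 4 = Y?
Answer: -57/34 ≈ -1.6765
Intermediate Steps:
B(Y) = 4 + Y
(-121 + B(3))/68 = (-121 + (4 + 3))/68 = (-121 + 7)*(1/68) = -114*1/68 = -57/34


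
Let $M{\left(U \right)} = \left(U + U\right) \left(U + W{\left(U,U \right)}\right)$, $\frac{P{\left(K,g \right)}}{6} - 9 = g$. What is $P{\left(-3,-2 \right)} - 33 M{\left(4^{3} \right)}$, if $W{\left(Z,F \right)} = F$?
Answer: $-540630$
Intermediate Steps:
$P{\left(K,g \right)} = 54 + 6 g$
$M{\left(U \right)} = 4 U^{2}$ ($M{\left(U \right)} = \left(U + U\right) \left(U + U\right) = 2 U 2 U = 4 U^{2}$)
$P{\left(-3,-2 \right)} - 33 M{\left(4^{3} \right)} = \left(54 + 6 \left(-2\right)\right) - 33 \cdot 4 \left(4^{3}\right)^{2} = \left(54 - 12\right) - 33 \cdot 4 \cdot 64^{2} = 42 - 33 \cdot 4 \cdot 4096 = 42 - 540672 = -540630$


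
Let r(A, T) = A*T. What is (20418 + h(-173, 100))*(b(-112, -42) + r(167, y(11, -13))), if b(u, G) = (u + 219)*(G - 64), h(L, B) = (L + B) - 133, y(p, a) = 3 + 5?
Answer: -202241272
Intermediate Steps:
y(p, a) = 8
h(L, B) = -133 + B + L (h(L, B) = (B + L) - 133 = -133 + B + L)
b(u, G) = (-64 + G)*(219 + u) (b(u, G) = (219 + u)*(-64 + G) = (-64 + G)*(219 + u))
(20418 + h(-173, 100))*(b(-112, -42) + r(167, y(11, -13))) = (20418 + (-133 + 100 - 173))*((-14016 - 64*(-112) + 219*(-42) - 42*(-112)) + 167*8) = (20418 - 206)*((-14016 + 7168 - 9198 + 4704) + 1336) = 20212*(-11342 + 1336) = 20212*(-10006) = -202241272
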